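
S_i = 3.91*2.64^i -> [3.91, 10.32, 27.25, 71.94, 189.93]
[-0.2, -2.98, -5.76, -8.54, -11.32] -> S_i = -0.20 + -2.78*i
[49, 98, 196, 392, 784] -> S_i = 49*2^i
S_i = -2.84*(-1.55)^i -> [-2.84, 4.4, -6.82, 10.58, -16.39]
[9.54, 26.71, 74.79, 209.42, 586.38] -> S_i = 9.54*2.80^i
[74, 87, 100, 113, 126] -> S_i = 74 + 13*i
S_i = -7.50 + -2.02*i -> [-7.5, -9.52, -11.54, -13.56, -15.58]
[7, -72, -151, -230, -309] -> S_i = 7 + -79*i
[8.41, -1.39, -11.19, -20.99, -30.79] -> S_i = 8.41 + -9.80*i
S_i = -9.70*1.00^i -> [-9.7, -9.7, -9.7, -9.7, -9.7]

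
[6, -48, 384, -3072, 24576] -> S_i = 6*-8^i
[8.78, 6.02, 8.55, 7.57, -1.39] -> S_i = Random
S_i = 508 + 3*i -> [508, 511, 514, 517, 520]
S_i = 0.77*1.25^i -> [0.77, 0.96, 1.2, 1.5, 1.88]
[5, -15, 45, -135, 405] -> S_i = 5*-3^i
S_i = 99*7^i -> [99, 693, 4851, 33957, 237699]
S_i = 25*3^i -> [25, 75, 225, 675, 2025]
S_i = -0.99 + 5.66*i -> [-0.99, 4.67, 10.33, 15.99, 21.65]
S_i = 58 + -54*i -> [58, 4, -50, -104, -158]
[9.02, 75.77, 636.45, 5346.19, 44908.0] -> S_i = 9.02*8.40^i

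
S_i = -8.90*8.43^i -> [-8.9, -75.03, -632.48, -5331.79, -44946.96]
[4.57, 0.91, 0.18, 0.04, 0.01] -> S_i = 4.57*0.20^i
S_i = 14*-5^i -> [14, -70, 350, -1750, 8750]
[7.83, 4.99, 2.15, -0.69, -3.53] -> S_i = 7.83 + -2.84*i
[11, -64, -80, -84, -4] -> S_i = Random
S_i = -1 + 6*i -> [-1, 5, 11, 17, 23]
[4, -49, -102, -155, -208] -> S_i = 4 + -53*i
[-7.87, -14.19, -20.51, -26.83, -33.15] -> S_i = -7.87 + -6.32*i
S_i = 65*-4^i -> [65, -260, 1040, -4160, 16640]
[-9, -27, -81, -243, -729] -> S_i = -9*3^i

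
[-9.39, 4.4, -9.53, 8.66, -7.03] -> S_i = Random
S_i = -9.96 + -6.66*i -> [-9.96, -16.62, -23.28, -29.94, -36.6]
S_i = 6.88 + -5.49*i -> [6.88, 1.39, -4.1, -9.59, -15.08]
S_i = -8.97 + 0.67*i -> [-8.97, -8.3, -7.63, -6.96, -6.29]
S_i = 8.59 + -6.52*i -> [8.59, 2.07, -4.45, -10.97, -17.49]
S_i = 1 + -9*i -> [1, -8, -17, -26, -35]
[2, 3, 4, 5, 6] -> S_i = 2 + 1*i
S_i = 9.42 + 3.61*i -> [9.42, 13.03, 16.64, 20.25, 23.86]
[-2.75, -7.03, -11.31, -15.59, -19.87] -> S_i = -2.75 + -4.28*i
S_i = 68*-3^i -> [68, -204, 612, -1836, 5508]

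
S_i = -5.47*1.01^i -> [-5.47, -5.52, -5.58, -5.64, -5.69]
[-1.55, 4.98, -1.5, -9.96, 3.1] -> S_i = Random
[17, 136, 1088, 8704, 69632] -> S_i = 17*8^i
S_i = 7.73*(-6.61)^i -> [7.73, -51.1, 337.74, -2232.46, 14756.57]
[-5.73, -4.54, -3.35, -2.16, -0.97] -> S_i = -5.73 + 1.19*i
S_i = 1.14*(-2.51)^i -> [1.14, -2.86, 7.18, -18.03, 45.25]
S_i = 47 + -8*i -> [47, 39, 31, 23, 15]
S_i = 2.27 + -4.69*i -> [2.27, -2.42, -7.11, -11.8, -16.49]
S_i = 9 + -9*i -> [9, 0, -9, -18, -27]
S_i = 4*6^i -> [4, 24, 144, 864, 5184]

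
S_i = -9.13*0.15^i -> [-9.13, -1.37, -0.21, -0.03, -0.0]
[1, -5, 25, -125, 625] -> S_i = 1*-5^i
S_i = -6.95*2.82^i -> [-6.95, -19.6, -55.27, -155.86, -439.52]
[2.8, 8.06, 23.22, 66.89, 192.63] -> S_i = 2.80*2.88^i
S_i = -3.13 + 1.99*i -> [-3.13, -1.14, 0.85, 2.84, 4.83]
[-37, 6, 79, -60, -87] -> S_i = Random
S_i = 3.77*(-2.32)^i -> [3.77, -8.75, 20.29, -47.08, 109.22]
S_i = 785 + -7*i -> [785, 778, 771, 764, 757]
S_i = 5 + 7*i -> [5, 12, 19, 26, 33]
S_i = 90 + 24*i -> [90, 114, 138, 162, 186]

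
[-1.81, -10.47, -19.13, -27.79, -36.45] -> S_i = -1.81 + -8.66*i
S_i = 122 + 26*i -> [122, 148, 174, 200, 226]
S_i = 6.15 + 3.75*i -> [6.15, 9.9, 13.65, 17.4, 21.15]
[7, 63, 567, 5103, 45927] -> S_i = 7*9^i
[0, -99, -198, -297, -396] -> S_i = 0 + -99*i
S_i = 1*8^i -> [1, 8, 64, 512, 4096]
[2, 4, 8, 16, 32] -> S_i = 2*2^i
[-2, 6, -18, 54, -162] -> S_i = -2*-3^i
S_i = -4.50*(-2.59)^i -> [-4.5, 11.66, -30.19, 78.18, -202.49]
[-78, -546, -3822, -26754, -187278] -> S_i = -78*7^i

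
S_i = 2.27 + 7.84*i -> [2.27, 10.11, 17.95, 25.79, 33.63]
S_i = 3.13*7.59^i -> [3.13, 23.76, 180.31, 1368.58, 10387.51]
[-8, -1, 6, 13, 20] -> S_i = -8 + 7*i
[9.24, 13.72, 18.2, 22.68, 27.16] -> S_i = 9.24 + 4.48*i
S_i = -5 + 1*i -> [-5, -4, -3, -2, -1]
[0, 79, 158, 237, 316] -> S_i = 0 + 79*i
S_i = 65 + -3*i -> [65, 62, 59, 56, 53]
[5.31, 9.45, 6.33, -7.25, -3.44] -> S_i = Random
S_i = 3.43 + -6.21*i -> [3.43, -2.78, -8.99, -15.2, -21.41]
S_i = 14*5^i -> [14, 70, 350, 1750, 8750]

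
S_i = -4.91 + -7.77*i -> [-4.91, -12.68, -20.45, -28.22, -35.99]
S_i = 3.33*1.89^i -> [3.33, 6.29, 11.9, 22.48, 42.49]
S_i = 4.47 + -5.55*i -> [4.47, -1.08, -6.63, -12.18, -17.73]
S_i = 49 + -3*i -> [49, 46, 43, 40, 37]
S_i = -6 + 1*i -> [-6, -5, -4, -3, -2]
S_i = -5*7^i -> [-5, -35, -245, -1715, -12005]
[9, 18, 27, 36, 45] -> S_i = 9 + 9*i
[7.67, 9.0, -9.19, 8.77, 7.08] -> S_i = Random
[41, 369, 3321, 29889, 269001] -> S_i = 41*9^i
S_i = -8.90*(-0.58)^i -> [-8.9, 5.16, -2.99, 1.74, -1.01]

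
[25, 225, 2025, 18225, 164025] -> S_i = 25*9^i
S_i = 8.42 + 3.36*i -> [8.42, 11.78, 15.14, 18.5, 21.86]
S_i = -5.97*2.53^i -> [-5.97, -15.1, -38.21, -96.68, -244.6]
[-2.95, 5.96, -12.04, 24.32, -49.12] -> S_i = -2.95*(-2.02)^i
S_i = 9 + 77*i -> [9, 86, 163, 240, 317]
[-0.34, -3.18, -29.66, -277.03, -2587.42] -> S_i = -0.34*9.34^i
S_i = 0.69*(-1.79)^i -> [0.69, -1.24, 2.21, -3.96, 7.08]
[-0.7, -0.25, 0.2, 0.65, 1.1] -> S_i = -0.70 + 0.45*i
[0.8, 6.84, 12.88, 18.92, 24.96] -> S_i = 0.80 + 6.04*i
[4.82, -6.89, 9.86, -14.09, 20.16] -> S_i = 4.82*(-1.43)^i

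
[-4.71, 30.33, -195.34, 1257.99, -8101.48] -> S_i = -4.71*(-6.44)^i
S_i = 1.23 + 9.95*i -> [1.23, 11.18, 21.13, 31.08, 41.03]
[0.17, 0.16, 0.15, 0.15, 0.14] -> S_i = 0.17*0.95^i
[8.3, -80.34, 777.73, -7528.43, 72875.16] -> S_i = 8.30*(-9.68)^i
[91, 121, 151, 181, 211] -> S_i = 91 + 30*i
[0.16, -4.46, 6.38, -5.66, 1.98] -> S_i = Random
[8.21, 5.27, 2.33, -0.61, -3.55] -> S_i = 8.21 + -2.94*i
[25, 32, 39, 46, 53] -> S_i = 25 + 7*i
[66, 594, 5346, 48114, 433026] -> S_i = 66*9^i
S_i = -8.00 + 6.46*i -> [-8.0, -1.54, 4.92, 11.38, 17.84]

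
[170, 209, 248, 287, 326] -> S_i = 170 + 39*i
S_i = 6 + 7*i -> [6, 13, 20, 27, 34]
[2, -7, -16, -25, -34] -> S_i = 2 + -9*i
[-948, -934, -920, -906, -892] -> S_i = -948 + 14*i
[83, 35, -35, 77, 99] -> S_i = Random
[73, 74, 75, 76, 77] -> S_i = 73 + 1*i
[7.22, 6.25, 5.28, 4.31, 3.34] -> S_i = 7.22 + -0.97*i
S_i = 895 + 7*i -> [895, 902, 909, 916, 923]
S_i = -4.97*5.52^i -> [-4.97, -27.43, -151.44, -835.94, -4614.37]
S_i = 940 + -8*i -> [940, 932, 924, 916, 908]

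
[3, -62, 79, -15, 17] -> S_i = Random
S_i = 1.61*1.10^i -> [1.61, 1.77, 1.95, 2.14, 2.36]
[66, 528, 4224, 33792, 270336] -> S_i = 66*8^i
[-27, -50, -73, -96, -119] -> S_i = -27 + -23*i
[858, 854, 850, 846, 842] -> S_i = 858 + -4*i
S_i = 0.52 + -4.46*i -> [0.52, -3.94, -8.4, -12.86, -17.32]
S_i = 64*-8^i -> [64, -512, 4096, -32768, 262144]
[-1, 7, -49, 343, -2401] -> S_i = -1*-7^i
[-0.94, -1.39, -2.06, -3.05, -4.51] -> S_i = -0.94*1.48^i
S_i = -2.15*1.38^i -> [-2.15, -2.97, -4.09, -5.65, -7.8]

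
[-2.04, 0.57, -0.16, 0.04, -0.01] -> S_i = -2.04*(-0.28)^i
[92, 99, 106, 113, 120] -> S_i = 92 + 7*i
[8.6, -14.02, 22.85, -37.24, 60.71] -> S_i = 8.60*(-1.63)^i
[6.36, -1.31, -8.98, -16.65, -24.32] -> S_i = 6.36 + -7.67*i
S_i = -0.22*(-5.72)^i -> [-0.22, 1.26, -7.2, 41.17, -235.51]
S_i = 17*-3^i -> [17, -51, 153, -459, 1377]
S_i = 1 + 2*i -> [1, 3, 5, 7, 9]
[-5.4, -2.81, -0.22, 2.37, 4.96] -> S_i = -5.40 + 2.59*i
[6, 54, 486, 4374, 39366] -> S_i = 6*9^i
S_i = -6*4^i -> [-6, -24, -96, -384, -1536]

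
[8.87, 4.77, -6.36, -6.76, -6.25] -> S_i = Random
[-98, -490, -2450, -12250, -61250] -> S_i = -98*5^i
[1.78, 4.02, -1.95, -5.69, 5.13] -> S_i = Random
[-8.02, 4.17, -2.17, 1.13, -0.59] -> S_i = -8.02*(-0.52)^i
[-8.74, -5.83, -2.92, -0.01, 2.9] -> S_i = -8.74 + 2.91*i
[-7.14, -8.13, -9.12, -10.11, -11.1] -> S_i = -7.14 + -0.99*i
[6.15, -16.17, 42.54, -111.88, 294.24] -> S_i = 6.15*(-2.63)^i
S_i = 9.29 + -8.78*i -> [9.29, 0.51, -8.27, -17.05, -25.83]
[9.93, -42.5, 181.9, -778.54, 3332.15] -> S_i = 9.93*(-4.28)^i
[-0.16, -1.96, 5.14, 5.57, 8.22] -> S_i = Random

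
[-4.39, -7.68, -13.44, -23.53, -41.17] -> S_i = -4.39*1.75^i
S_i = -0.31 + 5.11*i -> [-0.31, 4.8, 9.91, 15.02, 20.13]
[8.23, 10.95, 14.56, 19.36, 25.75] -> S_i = 8.23*1.33^i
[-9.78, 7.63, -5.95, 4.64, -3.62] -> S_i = -9.78*(-0.78)^i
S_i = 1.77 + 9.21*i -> [1.77, 10.98, 20.19, 29.4, 38.61]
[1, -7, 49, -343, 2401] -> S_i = 1*-7^i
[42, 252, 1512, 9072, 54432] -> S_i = 42*6^i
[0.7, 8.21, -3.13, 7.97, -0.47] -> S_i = Random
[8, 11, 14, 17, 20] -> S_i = 8 + 3*i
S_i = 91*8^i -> [91, 728, 5824, 46592, 372736]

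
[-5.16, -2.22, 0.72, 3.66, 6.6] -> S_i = -5.16 + 2.94*i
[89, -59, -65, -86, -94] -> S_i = Random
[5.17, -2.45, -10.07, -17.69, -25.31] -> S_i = 5.17 + -7.62*i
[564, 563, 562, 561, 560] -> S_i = 564 + -1*i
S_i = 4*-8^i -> [4, -32, 256, -2048, 16384]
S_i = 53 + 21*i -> [53, 74, 95, 116, 137]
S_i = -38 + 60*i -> [-38, 22, 82, 142, 202]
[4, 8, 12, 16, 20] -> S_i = 4 + 4*i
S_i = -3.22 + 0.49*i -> [-3.22, -2.73, -2.24, -1.75, -1.26]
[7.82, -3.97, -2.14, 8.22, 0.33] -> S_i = Random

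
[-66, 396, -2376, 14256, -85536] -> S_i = -66*-6^i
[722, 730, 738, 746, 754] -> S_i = 722 + 8*i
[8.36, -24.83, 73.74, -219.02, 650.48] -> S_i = 8.36*(-2.97)^i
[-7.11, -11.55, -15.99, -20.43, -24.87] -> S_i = -7.11 + -4.44*i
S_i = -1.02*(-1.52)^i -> [-1.02, 1.55, -2.36, 3.58, -5.44]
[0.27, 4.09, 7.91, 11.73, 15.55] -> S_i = 0.27 + 3.82*i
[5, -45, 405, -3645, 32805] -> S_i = 5*-9^i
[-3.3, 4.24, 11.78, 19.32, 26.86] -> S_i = -3.30 + 7.54*i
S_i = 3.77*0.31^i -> [3.77, 1.17, 0.36, 0.11, 0.03]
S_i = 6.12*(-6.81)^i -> [6.12, -41.68, 283.82, -1932.83, 13162.55]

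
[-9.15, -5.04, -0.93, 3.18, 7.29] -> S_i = -9.15 + 4.11*i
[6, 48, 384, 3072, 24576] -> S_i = 6*8^i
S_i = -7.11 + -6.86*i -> [-7.11, -13.97, -20.83, -27.69, -34.55]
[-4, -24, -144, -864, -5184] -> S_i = -4*6^i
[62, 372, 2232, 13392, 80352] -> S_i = 62*6^i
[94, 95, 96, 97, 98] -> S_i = 94 + 1*i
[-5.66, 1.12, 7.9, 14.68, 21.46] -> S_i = -5.66 + 6.78*i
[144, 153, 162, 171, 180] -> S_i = 144 + 9*i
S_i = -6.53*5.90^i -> [-6.53, -38.53, -227.31, -1341.12, -7912.64]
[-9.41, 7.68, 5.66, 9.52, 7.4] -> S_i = Random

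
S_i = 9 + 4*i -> [9, 13, 17, 21, 25]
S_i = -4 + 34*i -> [-4, 30, 64, 98, 132]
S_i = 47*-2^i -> [47, -94, 188, -376, 752]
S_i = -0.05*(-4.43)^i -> [-0.05, 0.22, -0.98, 4.35, -19.26]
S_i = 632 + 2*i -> [632, 634, 636, 638, 640]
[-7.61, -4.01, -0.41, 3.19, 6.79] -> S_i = -7.61 + 3.60*i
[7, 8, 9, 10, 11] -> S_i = 7 + 1*i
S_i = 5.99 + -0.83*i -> [5.99, 5.16, 4.33, 3.5, 2.67]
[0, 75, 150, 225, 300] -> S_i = 0 + 75*i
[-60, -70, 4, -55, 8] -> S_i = Random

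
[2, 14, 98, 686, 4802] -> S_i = 2*7^i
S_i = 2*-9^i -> [2, -18, 162, -1458, 13122]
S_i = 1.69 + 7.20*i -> [1.69, 8.89, 16.09, 23.29, 30.49]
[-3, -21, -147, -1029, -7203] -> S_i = -3*7^i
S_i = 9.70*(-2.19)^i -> [9.7, -21.24, 46.52, -101.88, 223.12]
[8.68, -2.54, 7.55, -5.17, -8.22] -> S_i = Random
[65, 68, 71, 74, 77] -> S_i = 65 + 3*i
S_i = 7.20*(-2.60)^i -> [7.2, -18.72, 48.67, -126.55, 329.02]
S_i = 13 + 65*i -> [13, 78, 143, 208, 273]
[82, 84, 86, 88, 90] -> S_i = 82 + 2*i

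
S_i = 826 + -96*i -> [826, 730, 634, 538, 442]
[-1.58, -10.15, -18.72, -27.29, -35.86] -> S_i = -1.58 + -8.57*i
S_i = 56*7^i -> [56, 392, 2744, 19208, 134456]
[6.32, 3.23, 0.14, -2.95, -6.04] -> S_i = 6.32 + -3.09*i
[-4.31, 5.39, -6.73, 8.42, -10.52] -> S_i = -4.31*(-1.25)^i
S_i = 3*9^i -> [3, 27, 243, 2187, 19683]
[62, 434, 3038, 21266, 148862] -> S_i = 62*7^i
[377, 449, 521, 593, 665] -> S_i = 377 + 72*i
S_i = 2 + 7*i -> [2, 9, 16, 23, 30]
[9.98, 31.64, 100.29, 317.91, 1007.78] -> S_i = 9.98*3.17^i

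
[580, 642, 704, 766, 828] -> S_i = 580 + 62*i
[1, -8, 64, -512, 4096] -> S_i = 1*-8^i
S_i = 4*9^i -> [4, 36, 324, 2916, 26244]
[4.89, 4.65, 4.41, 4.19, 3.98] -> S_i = 4.89*0.95^i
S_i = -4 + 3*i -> [-4, -1, 2, 5, 8]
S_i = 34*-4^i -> [34, -136, 544, -2176, 8704]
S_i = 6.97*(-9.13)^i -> [6.97, -63.64, 581.0, -5304.51, 48430.16]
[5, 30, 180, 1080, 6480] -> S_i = 5*6^i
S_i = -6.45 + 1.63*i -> [-6.45, -4.82, -3.19, -1.56, 0.07]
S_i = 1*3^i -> [1, 3, 9, 27, 81]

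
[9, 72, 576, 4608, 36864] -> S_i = 9*8^i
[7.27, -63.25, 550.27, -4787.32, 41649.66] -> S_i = 7.27*(-8.70)^i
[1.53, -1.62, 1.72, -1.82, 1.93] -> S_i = 1.53*(-1.06)^i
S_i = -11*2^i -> [-11, -22, -44, -88, -176]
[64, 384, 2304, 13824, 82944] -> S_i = 64*6^i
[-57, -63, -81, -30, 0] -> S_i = Random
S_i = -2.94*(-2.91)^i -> [-2.94, 8.56, -24.9, 72.45, -210.82]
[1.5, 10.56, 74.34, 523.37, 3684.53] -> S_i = 1.50*7.04^i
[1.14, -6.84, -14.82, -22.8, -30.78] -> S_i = 1.14 + -7.98*i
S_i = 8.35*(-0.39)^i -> [8.35, -3.26, 1.27, -0.5, 0.19]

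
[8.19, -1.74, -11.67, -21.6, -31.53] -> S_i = 8.19 + -9.93*i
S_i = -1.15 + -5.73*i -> [-1.15, -6.88, -12.61, -18.34, -24.07]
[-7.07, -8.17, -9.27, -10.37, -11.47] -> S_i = -7.07 + -1.10*i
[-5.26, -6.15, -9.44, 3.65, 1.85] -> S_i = Random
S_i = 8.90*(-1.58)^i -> [8.9, -14.06, 22.22, -35.1, 55.46]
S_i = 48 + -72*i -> [48, -24, -96, -168, -240]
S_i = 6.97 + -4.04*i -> [6.97, 2.93, -1.11, -5.15, -9.19]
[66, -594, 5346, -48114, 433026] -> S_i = 66*-9^i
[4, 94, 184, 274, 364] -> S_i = 4 + 90*i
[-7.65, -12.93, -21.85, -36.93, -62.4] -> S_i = -7.65*1.69^i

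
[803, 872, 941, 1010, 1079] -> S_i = 803 + 69*i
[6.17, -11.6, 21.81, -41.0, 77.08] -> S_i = 6.17*(-1.88)^i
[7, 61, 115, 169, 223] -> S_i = 7 + 54*i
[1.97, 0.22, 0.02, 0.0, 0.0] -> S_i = 1.97*0.11^i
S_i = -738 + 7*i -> [-738, -731, -724, -717, -710]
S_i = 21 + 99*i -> [21, 120, 219, 318, 417]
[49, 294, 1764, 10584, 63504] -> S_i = 49*6^i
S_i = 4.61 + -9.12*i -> [4.61, -4.51, -13.63, -22.75, -31.87]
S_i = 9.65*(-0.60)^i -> [9.65, -5.79, 3.47, -2.08, 1.25]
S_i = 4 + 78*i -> [4, 82, 160, 238, 316]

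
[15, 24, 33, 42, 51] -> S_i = 15 + 9*i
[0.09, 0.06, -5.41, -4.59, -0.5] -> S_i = Random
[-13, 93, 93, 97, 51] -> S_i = Random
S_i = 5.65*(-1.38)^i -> [5.65, -7.8, 10.76, -14.85, 20.49]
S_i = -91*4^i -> [-91, -364, -1456, -5824, -23296]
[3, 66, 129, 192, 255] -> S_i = 3 + 63*i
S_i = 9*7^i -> [9, 63, 441, 3087, 21609]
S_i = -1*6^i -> [-1, -6, -36, -216, -1296]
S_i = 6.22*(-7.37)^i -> [6.22, -45.84, 337.85, -2489.96, 18351.03]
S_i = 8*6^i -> [8, 48, 288, 1728, 10368]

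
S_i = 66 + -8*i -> [66, 58, 50, 42, 34]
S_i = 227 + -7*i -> [227, 220, 213, 206, 199]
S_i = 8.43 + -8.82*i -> [8.43, -0.39, -9.21, -18.03, -26.85]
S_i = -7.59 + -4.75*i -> [-7.59, -12.34, -17.09, -21.84, -26.59]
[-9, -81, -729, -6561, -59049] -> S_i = -9*9^i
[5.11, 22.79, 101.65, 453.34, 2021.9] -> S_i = 5.11*4.46^i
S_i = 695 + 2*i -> [695, 697, 699, 701, 703]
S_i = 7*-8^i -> [7, -56, 448, -3584, 28672]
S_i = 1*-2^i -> [1, -2, 4, -8, 16]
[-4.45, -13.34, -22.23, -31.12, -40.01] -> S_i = -4.45 + -8.89*i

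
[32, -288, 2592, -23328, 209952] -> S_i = 32*-9^i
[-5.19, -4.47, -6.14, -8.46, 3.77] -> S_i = Random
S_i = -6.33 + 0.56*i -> [-6.33, -5.77, -5.21, -4.65, -4.09]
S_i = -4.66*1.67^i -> [-4.66, -7.78, -13.0, -21.7, -36.25]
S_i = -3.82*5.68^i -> [-3.82, -21.7, -123.24, -700.02, -3976.09]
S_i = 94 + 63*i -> [94, 157, 220, 283, 346]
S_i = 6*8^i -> [6, 48, 384, 3072, 24576]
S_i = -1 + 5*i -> [-1, 4, 9, 14, 19]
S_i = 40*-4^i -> [40, -160, 640, -2560, 10240]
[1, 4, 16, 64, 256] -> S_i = 1*4^i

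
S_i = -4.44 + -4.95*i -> [-4.44, -9.39, -14.34, -19.29, -24.24]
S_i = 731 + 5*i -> [731, 736, 741, 746, 751]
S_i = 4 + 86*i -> [4, 90, 176, 262, 348]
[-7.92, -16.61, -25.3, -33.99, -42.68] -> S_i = -7.92 + -8.69*i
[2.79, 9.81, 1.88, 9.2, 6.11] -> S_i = Random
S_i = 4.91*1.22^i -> [4.91, 5.99, 7.31, 8.92, 10.88]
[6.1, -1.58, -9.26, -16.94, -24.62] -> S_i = 6.10 + -7.68*i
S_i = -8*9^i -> [-8, -72, -648, -5832, -52488]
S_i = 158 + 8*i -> [158, 166, 174, 182, 190]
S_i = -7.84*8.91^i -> [-7.84, -69.85, -622.4, -5545.61, -49411.37]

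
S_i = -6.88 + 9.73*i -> [-6.88, 2.85, 12.58, 22.31, 32.04]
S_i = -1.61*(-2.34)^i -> [-1.61, 3.77, -8.82, 20.63, -48.27]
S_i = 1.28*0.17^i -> [1.28, 0.22, 0.04, 0.01, 0.0]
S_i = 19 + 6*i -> [19, 25, 31, 37, 43]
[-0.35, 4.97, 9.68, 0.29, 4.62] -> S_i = Random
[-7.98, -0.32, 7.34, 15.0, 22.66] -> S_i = -7.98 + 7.66*i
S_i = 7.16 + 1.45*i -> [7.16, 8.61, 10.06, 11.51, 12.96]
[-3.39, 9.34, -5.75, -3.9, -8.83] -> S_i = Random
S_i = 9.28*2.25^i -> [9.28, 20.88, 46.98, 105.7, 237.84]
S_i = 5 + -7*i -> [5, -2, -9, -16, -23]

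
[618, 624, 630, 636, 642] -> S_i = 618 + 6*i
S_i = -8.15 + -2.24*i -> [-8.15, -10.39, -12.63, -14.87, -17.11]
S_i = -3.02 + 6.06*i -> [-3.02, 3.04, 9.1, 15.16, 21.22]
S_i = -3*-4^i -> [-3, 12, -48, 192, -768]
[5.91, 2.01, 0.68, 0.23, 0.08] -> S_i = 5.91*0.34^i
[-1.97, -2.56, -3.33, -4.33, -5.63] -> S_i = -1.97*1.30^i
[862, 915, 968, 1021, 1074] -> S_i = 862 + 53*i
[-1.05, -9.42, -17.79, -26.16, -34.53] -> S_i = -1.05 + -8.37*i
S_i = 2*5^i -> [2, 10, 50, 250, 1250]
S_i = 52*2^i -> [52, 104, 208, 416, 832]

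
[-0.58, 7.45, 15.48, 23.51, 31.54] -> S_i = -0.58 + 8.03*i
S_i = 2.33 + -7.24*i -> [2.33, -4.91, -12.15, -19.39, -26.63]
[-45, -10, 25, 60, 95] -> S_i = -45 + 35*i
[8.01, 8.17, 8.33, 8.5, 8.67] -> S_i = 8.01*1.02^i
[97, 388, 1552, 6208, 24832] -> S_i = 97*4^i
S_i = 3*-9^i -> [3, -27, 243, -2187, 19683]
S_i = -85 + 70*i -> [-85, -15, 55, 125, 195]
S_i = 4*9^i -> [4, 36, 324, 2916, 26244]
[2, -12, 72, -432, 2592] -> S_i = 2*-6^i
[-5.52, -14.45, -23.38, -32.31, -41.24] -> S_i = -5.52 + -8.93*i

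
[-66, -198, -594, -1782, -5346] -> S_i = -66*3^i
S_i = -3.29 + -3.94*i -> [-3.29, -7.23, -11.17, -15.11, -19.05]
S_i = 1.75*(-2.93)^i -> [1.75, -5.13, 15.02, -44.02, 128.98]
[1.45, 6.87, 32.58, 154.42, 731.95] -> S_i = 1.45*4.74^i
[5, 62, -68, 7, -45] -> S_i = Random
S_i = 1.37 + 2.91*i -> [1.37, 4.28, 7.19, 10.1, 13.01]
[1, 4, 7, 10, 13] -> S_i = 1 + 3*i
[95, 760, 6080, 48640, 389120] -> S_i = 95*8^i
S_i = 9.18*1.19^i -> [9.18, 10.92, 13.0, 15.47, 18.41]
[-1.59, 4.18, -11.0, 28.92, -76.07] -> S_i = -1.59*(-2.63)^i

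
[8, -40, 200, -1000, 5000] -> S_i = 8*-5^i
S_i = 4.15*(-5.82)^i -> [4.15, -24.15, 140.57, -818.12, 4761.46]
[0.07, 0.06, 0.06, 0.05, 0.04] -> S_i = 0.07*0.89^i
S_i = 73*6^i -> [73, 438, 2628, 15768, 94608]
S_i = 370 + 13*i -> [370, 383, 396, 409, 422]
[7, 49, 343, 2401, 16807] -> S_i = 7*7^i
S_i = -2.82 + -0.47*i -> [-2.82, -3.29, -3.76, -4.23, -4.7]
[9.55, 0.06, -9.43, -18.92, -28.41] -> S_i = 9.55 + -9.49*i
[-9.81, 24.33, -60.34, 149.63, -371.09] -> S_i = -9.81*(-2.48)^i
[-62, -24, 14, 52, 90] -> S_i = -62 + 38*i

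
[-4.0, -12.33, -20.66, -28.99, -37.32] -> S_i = -4.00 + -8.33*i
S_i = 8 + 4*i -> [8, 12, 16, 20, 24]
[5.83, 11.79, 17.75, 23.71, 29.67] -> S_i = 5.83 + 5.96*i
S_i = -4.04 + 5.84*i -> [-4.04, 1.8, 7.64, 13.48, 19.32]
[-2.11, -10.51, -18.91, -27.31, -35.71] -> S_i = -2.11 + -8.40*i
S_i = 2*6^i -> [2, 12, 72, 432, 2592]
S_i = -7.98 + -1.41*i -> [-7.98, -9.39, -10.8, -12.21, -13.62]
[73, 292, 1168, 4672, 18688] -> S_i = 73*4^i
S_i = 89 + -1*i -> [89, 88, 87, 86, 85]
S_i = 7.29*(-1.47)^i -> [7.29, -10.72, 15.75, -23.16, 34.04]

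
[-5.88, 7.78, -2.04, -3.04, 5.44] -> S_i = Random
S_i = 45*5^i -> [45, 225, 1125, 5625, 28125]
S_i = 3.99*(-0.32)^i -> [3.99, -1.28, 0.41, -0.13, 0.04]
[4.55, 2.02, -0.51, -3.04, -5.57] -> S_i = 4.55 + -2.53*i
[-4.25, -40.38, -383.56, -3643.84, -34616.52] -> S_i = -4.25*9.50^i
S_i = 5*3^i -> [5, 15, 45, 135, 405]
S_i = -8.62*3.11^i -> [-8.62, -26.81, -83.37, -259.29, -806.4]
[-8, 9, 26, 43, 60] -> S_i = -8 + 17*i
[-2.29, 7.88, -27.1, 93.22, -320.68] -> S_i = -2.29*(-3.44)^i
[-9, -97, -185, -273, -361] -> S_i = -9 + -88*i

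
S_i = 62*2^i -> [62, 124, 248, 496, 992]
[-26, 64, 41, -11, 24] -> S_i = Random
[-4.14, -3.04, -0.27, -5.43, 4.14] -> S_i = Random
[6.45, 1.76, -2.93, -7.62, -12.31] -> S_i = 6.45 + -4.69*i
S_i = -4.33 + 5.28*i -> [-4.33, 0.95, 6.23, 11.51, 16.79]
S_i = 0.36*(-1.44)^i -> [0.36, -0.52, 0.75, -1.07, 1.55]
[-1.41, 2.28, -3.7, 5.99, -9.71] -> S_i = -1.41*(-1.62)^i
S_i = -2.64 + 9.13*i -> [-2.64, 6.49, 15.62, 24.75, 33.88]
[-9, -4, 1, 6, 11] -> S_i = -9 + 5*i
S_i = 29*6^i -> [29, 174, 1044, 6264, 37584]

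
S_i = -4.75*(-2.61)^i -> [-4.75, 12.4, -32.36, 84.45, -220.42]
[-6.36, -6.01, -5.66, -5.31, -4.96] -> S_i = -6.36 + 0.35*i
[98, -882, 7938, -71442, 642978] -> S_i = 98*-9^i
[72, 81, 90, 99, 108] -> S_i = 72 + 9*i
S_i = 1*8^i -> [1, 8, 64, 512, 4096]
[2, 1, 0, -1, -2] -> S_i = 2 + -1*i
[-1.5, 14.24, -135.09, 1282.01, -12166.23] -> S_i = -1.50*(-9.49)^i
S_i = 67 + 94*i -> [67, 161, 255, 349, 443]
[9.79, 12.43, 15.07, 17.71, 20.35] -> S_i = 9.79 + 2.64*i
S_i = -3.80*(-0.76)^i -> [-3.8, 2.89, -2.19, 1.67, -1.27]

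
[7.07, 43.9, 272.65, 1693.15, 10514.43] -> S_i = 7.07*6.21^i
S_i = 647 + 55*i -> [647, 702, 757, 812, 867]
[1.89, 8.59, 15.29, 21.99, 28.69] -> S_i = 1.89 + 6.70*i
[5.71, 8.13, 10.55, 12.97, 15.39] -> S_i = 5.71 + 2.42*i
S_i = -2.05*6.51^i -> [-2.05, -13.35, -86.88, -565.58, -3681.95]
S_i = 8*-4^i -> [8, -32, 128, -512, 2048]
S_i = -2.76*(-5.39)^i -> [-2.76, 14.88, -80.18, 432.19, -2329.51]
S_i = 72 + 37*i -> [72, 109, 146, 183, 220]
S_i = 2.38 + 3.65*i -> [2.38, 6.03, 9.68, 13.33, 16.98]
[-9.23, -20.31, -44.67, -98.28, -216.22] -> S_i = -9.23*2.20^i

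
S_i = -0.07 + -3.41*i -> [-0.07, -3.48, -6.89, -10.3, -13.71]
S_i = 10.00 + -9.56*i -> [10.0, 0.44, -9.12, -18.68, -28.24]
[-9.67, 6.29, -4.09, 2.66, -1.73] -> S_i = -9.67*(-0.65)^i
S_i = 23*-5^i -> [23, -115, 575, -2875, 14375]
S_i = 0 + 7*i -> [0, 7, 14, 21, 28]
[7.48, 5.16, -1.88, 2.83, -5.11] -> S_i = Random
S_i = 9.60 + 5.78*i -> [9.6, 15.38, 21.16, 26.94, 32.72]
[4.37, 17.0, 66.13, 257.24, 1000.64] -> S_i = 4.37*3.89^i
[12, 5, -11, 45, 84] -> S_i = Random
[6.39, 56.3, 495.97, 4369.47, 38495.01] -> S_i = 6.39*8.81^i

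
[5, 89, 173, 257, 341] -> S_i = 5 + 84*i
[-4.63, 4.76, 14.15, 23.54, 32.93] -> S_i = -4.63 + 9.39*i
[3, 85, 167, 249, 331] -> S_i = 3 + 82*i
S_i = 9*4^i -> [9, 36, 144, 576, 2304]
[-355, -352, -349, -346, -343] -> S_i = -355 + 3*i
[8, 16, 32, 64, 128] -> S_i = 8*2^i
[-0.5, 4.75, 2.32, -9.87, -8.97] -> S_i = Random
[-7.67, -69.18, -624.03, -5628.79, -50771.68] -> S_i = -7.67*9.02^i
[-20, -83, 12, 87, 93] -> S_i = Random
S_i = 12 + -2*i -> [12, 10, 8, 6, 4]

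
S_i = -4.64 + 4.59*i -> [-4.64, -0.05, 4.54, 9.13, 13.72]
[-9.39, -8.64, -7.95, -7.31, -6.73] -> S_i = -9.39*0.92^i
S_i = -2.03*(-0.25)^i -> [-2.03, 0.51, -0.13, 0.03, -0.01]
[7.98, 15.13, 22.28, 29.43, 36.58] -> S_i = 7.98 + 7.15*i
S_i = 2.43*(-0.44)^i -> [2.43, -1.07, 0.47, -0.21, 0.09]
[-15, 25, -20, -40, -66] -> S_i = Random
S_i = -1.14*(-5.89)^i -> [-1.14, 6.71, -39.55, 232.94, -1372.04]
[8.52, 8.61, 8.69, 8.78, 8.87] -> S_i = 8.52*1.01^i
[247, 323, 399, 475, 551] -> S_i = 247 + 76*i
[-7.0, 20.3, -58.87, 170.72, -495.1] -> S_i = -7.00*(-2.90)^i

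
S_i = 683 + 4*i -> [683, 687, 691, 695, 699]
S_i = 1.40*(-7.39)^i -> [1.4, -10.35, 76.46, -565.02, 4175.47]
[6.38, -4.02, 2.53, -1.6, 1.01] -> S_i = 6.38*(-0.63)^i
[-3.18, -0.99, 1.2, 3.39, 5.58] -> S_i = -3.18 + 2.19*i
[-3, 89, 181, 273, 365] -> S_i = -3 + 92*i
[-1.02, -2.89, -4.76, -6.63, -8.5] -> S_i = -1.02 + -1.87*i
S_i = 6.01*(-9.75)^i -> [6.01, -58.6, 571.33, -5570.42, 54311.64]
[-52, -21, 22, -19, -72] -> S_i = Random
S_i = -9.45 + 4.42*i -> [-9.45, -5.03, -0.61, 3.81, 8.23]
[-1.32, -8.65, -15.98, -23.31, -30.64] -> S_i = -1.32 + -7.33*i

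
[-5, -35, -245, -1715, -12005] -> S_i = -5*7^i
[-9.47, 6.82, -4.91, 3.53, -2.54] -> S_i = -9.47*(-0.72)^i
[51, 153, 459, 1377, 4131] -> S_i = 51*3^i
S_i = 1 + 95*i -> [1, 96, 191, 286, 381]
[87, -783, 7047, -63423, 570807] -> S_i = 87*-9^i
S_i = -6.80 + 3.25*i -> [-6.8, -3.55, -0.3, 2.95, 6.2]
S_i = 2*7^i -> [2, 14, 98, 686, 4802]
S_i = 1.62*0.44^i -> [1.62, 0.71, 0.31, 0.14, 0.06]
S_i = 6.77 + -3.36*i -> [6.77, 3.41, 0.05, -3.31, -6.67]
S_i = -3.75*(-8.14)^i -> [-3.75, 30.52, -248.47, 2022.57, -16463.75]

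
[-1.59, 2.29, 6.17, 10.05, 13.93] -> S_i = -1.59 + 3.88*i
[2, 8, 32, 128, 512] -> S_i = 2*4^i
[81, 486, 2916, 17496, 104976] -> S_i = 81*6^i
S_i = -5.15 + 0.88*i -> [-5.15, -4.27, -3.39, -2.51, -1.63]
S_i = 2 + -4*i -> [2, -2, -6, -10, -14]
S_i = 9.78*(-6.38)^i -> [9.78, -62.4, 398.09, -2539.81, 16203.98]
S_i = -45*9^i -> [-45, -405, -3645, -32805, -295245]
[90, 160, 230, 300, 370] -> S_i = 90 + 70*i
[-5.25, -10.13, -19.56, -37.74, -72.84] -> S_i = -5.25*1.93^i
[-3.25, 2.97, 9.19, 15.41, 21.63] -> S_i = -3.25 + 6.22*i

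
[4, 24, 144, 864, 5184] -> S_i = 4*6^i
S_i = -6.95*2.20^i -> [-6.95, -15.29, -33.64, -74.0, -162.81]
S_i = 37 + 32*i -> [37, 69, 101, 133, 165]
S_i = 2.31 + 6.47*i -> [2.31, 8.78, 15.25, 21.72, 28.19]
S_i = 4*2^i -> [4, 8, 16, 32, 64]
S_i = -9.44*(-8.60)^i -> [-9.44, 81.18, -698.18, 6004.37, -51637.57]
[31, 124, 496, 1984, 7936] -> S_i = 31*4^i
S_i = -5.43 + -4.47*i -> [-5.43, -9.9, -14.37, -18.84, -23.31]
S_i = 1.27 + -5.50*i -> [1.27, -4.23, -9.73, -15.23, -20.73]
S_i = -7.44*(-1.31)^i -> [-7.44, 9.75, -12.77, 16.73, -21.91]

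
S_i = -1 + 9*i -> [-1, 8, 17, 26, 35]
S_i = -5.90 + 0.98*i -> [-5.9, -4.92, -3.94, -2.96, -1.98]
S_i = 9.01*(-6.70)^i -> [9.01, -60.37, 404.46, -2709.87, 18156.16]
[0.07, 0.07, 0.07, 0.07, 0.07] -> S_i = 0.07*0.99^i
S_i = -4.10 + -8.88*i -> [-4.1, -12.98, -21.86, -30.74, -39.62]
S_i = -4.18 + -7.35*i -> [-4.18, -11.53, -18.88, -26.23, -33.58]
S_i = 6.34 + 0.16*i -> [6.34, 6.5, 6.66, 6.82, 6.98]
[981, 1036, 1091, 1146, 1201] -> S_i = 981 + 55*i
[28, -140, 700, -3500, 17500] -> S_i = 28*-5^i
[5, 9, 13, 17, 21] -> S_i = 5 + 4*i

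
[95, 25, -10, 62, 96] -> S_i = Random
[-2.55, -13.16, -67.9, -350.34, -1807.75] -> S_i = -2.55*5.16^i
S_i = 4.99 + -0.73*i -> [4.99, 4.26, 3.53, 2.8, 2.07]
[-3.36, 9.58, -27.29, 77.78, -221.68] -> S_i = -3.36*(-2.85)^i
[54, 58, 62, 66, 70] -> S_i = 54 + 4*i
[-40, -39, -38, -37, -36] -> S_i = -40 + 1*i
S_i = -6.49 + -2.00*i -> [-6.49, -8.49, -10.49, -12.49, -14.49]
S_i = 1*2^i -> [1, 2, 4, 8, 16]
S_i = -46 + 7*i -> [-46, -39, -32, -25, -18]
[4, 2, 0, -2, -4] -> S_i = 4 + -2*i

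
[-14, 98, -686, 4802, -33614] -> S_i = -14*-7^i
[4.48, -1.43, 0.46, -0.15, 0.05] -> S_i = 4.48*(-0.32)^i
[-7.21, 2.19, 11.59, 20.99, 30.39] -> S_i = -7.21 + 9.40*i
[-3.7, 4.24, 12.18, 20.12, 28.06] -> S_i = -3.70 + 7.94*i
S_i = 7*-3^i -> [7, -21, 63, -189, 567]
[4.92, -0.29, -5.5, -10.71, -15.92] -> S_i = 4.92 + -5.21*i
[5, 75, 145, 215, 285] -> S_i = 5 + 70*i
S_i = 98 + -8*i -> [98, 90, 82, 74, 66]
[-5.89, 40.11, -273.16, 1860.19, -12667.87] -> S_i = -5.89*(-6.81)^i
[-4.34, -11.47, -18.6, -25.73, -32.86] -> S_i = -4.34 + -7.13*i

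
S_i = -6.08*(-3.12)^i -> [-6.08, 18.97, -59.19, 184.66, -576.13]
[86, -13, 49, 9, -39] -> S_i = Random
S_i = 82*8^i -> [82, 656, 5248, 41984, 335872]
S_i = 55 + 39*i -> [55, 94, 133, 172, 211]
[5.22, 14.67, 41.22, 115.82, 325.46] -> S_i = 5.22*2.81^i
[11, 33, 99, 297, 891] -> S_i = 11*3^i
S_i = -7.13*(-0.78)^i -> [-7.13, 5.56, -4.34, 3.38, -2.64]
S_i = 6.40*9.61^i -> [6.4, 61.5, 591.05, 5680.02, 54585.03]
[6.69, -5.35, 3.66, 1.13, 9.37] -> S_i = Random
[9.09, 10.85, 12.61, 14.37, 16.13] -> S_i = 9.09 + 1.76*i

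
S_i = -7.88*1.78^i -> [-7.88, -14.03, -24.97, -44.44, -79.11]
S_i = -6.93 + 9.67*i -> [-6.93, 2.74, 12.41, 22.08, 31.75]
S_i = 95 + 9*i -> [95, 104, 113, 122, 131]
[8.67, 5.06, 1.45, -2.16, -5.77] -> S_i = 8.67 + -3.61*i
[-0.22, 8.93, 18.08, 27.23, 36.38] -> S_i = -0.22 + 9.15*i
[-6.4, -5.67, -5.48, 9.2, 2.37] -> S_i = Random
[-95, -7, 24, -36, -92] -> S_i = Random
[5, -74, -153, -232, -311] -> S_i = 5 + -79*i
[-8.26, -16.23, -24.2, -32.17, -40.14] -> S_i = -8.26 + -7.97*i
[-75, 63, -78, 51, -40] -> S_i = Random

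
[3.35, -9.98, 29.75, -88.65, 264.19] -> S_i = 3.35*(-2.98)^i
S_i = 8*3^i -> [8, 24, 72, 216, 648]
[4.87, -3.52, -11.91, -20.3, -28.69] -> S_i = 4.87 + -8.39*i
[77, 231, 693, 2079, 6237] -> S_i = 77*3^i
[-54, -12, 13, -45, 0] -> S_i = Random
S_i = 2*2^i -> [2, 4, 8, 16, 32]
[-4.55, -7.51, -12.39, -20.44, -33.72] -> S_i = -4.55*1.65^i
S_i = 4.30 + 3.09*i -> [4.3, 7.39, 10.48, 13.57, 16.66]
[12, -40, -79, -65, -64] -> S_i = Random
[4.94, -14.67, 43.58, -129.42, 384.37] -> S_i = 4.94*(-2.97)^i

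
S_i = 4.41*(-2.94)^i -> [4.41, -12.97, 38.12, -112.07, 329.48]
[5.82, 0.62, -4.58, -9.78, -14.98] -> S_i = 5.82 + -5.20*i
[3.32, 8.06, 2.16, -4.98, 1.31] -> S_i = Random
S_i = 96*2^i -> [96, 192, 384, 768, 1536]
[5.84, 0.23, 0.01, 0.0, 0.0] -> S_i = 5.84*0.04^i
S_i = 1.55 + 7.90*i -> [1.55, 9.45, 17.35, 25.25, 33.15]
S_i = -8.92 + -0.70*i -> [-8.92, -9.62, -10.32, -11.02, -11.72]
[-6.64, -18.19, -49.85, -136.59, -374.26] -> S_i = -6.64*2.74^i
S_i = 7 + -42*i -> [7, -35, -77, -119, -161]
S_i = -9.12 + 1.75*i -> [-9.12, -7.37, -5.62, -3.87, -2.12]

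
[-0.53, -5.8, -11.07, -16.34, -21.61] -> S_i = -0.53 + -5.27*i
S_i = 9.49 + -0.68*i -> [9.49, 8.81, 8.13, 7.45, 6.77]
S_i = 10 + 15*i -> [10, 25, 40, 55, 70]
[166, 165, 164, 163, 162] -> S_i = 166 + -1*i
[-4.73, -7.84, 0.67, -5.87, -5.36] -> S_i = Random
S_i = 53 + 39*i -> [53, 92, 131, 170, 209]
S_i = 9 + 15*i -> [9, 24, 39, 54, 69]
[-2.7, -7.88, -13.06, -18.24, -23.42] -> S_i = -2.70 + -5.18*i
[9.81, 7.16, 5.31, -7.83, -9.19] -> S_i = Random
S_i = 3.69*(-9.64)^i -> [3.69, -35.57, 342.91, -3305.65, 31866.51]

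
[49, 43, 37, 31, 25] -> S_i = 49 + -6*i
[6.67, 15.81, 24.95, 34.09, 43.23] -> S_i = 6.67 + 9.14*i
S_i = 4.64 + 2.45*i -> [4.64, 7.09, 9.54, 11.99, 14.44]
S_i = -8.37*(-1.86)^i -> [-8.37, 15.57, -28.96, 53.86, -100.18]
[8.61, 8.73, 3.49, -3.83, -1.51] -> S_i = Random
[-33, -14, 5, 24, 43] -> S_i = -33 + 19*i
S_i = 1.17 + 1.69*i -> [1.17, 2.86, 4.55, 6.24, 7.93]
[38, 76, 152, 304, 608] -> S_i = 38*2^i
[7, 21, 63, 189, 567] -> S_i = 7*3^i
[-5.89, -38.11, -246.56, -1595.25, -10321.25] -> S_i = -5.89*6.47^i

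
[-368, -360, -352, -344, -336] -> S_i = -368 + 8*i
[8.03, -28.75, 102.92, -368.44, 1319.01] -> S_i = 8.03*(-3.58)^i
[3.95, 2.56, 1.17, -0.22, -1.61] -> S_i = 3.95 + -1.39*i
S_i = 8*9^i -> [8, 72, 648, 5832, 52488]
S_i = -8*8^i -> [-8, -64, -512, -4096, -32768]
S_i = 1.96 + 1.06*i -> [1.96, 3.02, 4.08, 5.14, 6.2]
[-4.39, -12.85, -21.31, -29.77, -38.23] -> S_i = -4.39 + -8.46*i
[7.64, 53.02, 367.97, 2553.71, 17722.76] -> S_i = 7.64*6.94^i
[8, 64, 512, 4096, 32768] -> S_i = 8*8^i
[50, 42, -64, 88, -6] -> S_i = Random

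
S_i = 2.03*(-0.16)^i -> [2.03, -0.32, 0.05, -0.01, 0.0]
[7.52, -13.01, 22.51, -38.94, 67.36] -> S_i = 7.52*(-1.73)^i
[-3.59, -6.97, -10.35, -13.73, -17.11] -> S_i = -3.59 + -3.38*i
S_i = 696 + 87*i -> [696, 783, 870, 957, 1044]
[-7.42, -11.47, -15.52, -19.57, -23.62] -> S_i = -7.42 + -4.05*i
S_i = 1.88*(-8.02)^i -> [1.88, -15.08, 120.92, -969.8, 7777.77]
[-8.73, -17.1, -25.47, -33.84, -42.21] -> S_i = -8.73 + -8.37*i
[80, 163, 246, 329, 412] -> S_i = 80 + 83*i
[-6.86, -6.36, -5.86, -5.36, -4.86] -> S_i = -6.86 + 0.50*i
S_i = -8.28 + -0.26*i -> [-8.28, -8.54, -8.8, -9.06, -9.32]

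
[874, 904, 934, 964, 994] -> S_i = 874 + 30*i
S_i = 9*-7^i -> [9, -63, 441, -3087, 21609]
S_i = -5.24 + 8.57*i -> [-5.24, 3.33, 11.9, 20.47, 29.04]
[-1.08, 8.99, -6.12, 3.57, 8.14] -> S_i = Random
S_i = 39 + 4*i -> [39, 43, 47, 51, 55]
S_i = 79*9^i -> [79, 711, 6399, 57591, 518319]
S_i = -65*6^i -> [-65, -390, -2340, -14040, -84240]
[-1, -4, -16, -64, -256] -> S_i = -1*4^i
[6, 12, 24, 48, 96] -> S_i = 6*2^i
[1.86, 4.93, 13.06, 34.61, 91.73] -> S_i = 1.86*2.65^i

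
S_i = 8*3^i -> [8, 24, 72, 216, 648]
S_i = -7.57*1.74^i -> [-7.57, -13.17, -22.92, -39.88, -69.39]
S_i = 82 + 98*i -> [82, 180, 278, 376, 474]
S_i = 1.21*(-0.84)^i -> [1.21, -1.02, 0.85, -0.72, 0.6]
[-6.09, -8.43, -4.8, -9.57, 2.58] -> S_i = Random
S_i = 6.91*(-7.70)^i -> [6.91, -53.21, 409.69, -3154.64, 24290.75]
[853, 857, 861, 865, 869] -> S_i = 853 + 4*i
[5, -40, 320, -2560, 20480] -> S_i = 5*-8^i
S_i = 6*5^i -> [6, 30, 150, 750, 3750]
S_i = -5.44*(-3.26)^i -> [-5.44, 17.73, -57.81, 188.47, -614.43]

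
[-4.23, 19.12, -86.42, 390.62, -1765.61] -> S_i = -4.23*(-4.52)^i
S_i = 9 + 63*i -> [9, 72, 135, 198, 261]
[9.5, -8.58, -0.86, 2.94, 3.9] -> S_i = Random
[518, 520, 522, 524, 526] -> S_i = 518 + 2*i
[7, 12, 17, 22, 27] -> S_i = 7 + 5*i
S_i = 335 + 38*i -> [335, 373, 411, 449, 487]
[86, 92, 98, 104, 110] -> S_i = 86 + 6*i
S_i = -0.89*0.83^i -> [-0.89, -0.74, -0.61, -0.51, -0.42]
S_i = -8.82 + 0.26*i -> [-8.82, -8.56, -8.3, -8.04, -7.78]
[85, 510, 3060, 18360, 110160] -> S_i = 85*6^i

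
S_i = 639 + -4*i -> [639, 635, 631, 627, 623]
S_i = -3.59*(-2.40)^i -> [-3.59, 8.62, -20.68, 49.63, -119.11]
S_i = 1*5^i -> [1, 5, 25, 125, 625]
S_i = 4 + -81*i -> [4, -77, -158, -239, -320]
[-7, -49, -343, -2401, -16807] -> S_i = -7*7^i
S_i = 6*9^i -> [6, 54, 486, 4374, 39366]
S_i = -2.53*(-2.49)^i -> [-2.53, 6.3, -15.69, 39.06, -97.26]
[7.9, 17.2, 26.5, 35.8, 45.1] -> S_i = 7.90 + 9.30*i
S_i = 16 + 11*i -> [16, 27, 38, 49, 60]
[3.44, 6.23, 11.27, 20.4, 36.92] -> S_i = 3.44*1.81^i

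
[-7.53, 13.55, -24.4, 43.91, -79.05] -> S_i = -7.53*(-1.80)^i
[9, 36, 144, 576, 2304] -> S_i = 9*4^i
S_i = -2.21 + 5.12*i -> [-2.21, 2.91, 8.03, 13.15, 18.27]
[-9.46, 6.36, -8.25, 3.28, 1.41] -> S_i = Random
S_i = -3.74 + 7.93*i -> [-3.74, 4.19, 12.12, 20.05, 27.98]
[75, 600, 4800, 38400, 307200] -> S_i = 75*8^i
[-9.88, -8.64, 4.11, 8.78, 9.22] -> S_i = Random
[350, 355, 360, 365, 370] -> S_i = 350 + 5*i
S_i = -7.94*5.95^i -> [-7.94, -47.24, -281.1, -1672.52, -9951.5]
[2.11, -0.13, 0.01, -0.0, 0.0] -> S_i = 2.11*(-0.06)^i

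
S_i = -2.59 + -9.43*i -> [-2.59, -12.02, -21.45, -30.88, -40.31]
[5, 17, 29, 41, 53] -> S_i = 5 + 12*i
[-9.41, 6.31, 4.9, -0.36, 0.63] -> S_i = Random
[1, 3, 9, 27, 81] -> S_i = 1*3^i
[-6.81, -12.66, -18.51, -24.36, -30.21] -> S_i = -6.81 + -5.85*i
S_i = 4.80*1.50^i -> [4.8, 7.2, 10.8, 16.2, 24.3]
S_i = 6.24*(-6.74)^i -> [6.24, -42.06, 283.47, -1910.58, 12877.28]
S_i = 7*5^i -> [7, 35, 175, 875, 4375]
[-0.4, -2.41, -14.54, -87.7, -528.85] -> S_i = -0.40*6.03^i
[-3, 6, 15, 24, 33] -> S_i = -3 + 9*i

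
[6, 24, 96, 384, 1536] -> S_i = 6*4^i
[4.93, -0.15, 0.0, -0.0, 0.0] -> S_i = 4.93*(-0.03)^i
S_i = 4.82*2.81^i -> [4.82, 13.54, 38.06, 106.95, 300.52]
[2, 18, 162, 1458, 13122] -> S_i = 2*9^i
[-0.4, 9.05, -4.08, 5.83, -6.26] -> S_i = Random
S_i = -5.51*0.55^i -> [-5.51, -3.03, -1.67, -0.92, -0.5]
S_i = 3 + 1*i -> [3, 4, 5, 6, 7]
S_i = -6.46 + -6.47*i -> [-6.46, -12.93, -19.4, -25.87, -32.34]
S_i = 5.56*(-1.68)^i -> [5.56, -9.34, 15.69, -26.36, 44.29]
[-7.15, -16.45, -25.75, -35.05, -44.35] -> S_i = -7.15 + -9.30*i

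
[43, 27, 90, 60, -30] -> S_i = Random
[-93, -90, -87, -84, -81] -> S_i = -93 + 3*i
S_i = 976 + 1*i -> [976, 977, 978, 979, 980]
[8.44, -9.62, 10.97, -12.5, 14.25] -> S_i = 8.44*(-1.14)^i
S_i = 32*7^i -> [32, 224, 1568, 10976, 76832]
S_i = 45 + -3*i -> [45, 42, 39, 36, 33]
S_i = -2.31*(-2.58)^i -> [-2.31, 5.96, -15.38, 39.67, -102.35]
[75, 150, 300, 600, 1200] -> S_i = 75*2^i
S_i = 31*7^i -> [31, 217, 1519, 10633, 74431]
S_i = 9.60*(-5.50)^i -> [9.6, -52.8, 290.4, -1597.2, 8784.6]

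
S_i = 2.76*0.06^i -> [2.76, 0.17, 0.01, 0.0, 0.0]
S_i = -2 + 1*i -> [-2, -1, 0, 1, 2]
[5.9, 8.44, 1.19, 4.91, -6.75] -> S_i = Random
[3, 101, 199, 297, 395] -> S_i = 3 + 98*i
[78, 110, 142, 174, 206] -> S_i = 78 + 32*i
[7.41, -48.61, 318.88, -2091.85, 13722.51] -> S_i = 7.41*(-6.56)^i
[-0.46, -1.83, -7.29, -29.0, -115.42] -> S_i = -0.46*3.98^i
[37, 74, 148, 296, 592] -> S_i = 37*2^i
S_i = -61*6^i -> [-61, -366, -2196, -13176, -79056]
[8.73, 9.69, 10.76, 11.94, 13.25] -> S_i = 8.73*1.11^i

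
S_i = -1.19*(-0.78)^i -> [-1.19, 0.93, -0.72, 0.56, -0.44]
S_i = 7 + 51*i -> [7, 58, 109, 160, 211]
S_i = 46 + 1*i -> [46, 47, 48, 49, 50]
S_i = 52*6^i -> [52, 312, 1872, 11232, 67392]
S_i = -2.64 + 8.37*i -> [-2.64, 5.73, 14.1, 22.47, 30.84]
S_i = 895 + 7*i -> [895, 902, 909, 916, 923]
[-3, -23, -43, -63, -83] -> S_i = -3 + -20*i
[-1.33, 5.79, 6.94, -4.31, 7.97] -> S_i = Random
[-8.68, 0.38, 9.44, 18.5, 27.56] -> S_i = -8.68 + 9.06*i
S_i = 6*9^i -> [6, 54, 486, 4374, 39366]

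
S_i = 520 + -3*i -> [520, 517, 514, 511, 508]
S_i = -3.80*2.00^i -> [-3.8, -7.6, -15.2, -30.4, -60.8]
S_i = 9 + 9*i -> [9, 18, 27, 36, 45]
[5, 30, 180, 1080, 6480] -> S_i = 5*6^i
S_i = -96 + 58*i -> [-96, -38, 20, 78, 136]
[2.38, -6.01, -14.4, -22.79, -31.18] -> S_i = 2.38 + -8.39*i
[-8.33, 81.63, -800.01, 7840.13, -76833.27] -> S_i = -8.33*(-9.80)^i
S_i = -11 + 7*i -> [-11, -4, 3, 10, 17]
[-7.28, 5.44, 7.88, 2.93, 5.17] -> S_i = Random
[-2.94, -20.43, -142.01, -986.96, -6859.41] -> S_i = -2.94*6.95^i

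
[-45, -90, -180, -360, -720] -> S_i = -45*2^i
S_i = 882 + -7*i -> [882, 875, 868, 861, 854]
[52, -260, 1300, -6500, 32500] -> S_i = 52*-5^i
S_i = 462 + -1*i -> [462, 461, 460, 459, 458]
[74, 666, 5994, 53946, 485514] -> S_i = 74*9^i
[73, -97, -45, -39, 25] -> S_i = Random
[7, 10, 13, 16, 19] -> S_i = 7 + 3*i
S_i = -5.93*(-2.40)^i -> [-5.93, 14.23, -34.16, 81.98, -196.74]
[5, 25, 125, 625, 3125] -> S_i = 5*5^i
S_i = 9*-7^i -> [9, -63, 441, -3087, 21609]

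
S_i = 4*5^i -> [4, 20, 100, 500, 2500]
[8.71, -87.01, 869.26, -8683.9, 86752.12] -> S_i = 8.71*(-9.99)^i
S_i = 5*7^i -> [5, 35, 245, 1715, 12005]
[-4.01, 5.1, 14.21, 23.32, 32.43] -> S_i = -4.01 + 9.11*i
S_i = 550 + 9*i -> [550, 559, 568, 577, 586]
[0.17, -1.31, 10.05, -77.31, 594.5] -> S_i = 0.17*(-7.69)^i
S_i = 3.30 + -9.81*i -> [3.3, -6.51, -16.32, -26.13, -35.94]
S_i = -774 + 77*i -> [-774, -697, -620, -543, -466]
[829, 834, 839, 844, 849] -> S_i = 829 + 5*i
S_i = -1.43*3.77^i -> [-1.43, -5.39, -20.32, -76.62, -288.87]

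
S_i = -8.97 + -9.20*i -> [-8.97, -18.17, -27.37, -36.57, -45.77]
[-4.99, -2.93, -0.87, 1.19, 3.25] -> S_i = -4.99 + 2.06*i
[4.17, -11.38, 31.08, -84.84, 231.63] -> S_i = 4.17*(-2.73)^i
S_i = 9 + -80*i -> [9, -71, -151, -231, -311]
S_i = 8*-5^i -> [8, -40, 200, -1000, 5000]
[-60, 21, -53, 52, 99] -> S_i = Random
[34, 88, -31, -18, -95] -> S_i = Random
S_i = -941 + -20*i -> [-941, -961, -981, -1001, -1021]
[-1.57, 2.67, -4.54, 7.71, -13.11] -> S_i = -1.57*(-1.70)^i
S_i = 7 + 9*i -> [7, 16, 25, 34, 43]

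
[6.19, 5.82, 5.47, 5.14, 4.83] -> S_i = 6.19*0.94^i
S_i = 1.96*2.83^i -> [1.96, 5.55, 15.7, 44.42, 125.72]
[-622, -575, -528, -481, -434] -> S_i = -622 + 47*i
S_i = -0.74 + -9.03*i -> [-0.74, -9.77, -18.8, -27.83, -36.86]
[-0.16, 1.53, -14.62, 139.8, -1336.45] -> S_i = -0.16*(-9.56)^i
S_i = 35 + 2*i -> [35, 37, 39, 41, 43]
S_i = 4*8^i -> [4, 32, 256, 2048, 16384]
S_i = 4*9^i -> [4, 36, 324, 2916, 26244]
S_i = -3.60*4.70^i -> [-3.6, -16.92, -79.52, -373.76, -1756.69]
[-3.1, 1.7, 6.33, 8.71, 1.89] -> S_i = Random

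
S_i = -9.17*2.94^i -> [-9.17, -26.96, -79.26, -233.03, -685.11]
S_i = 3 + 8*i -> [3, 11, 19, 27, 35]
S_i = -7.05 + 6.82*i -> [-7.05, -0.23, 6.59, 13.41, 20.23]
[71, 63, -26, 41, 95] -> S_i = Random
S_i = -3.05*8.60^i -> [-3.05, -26.23, -225.58, -1939.97, -16683.75]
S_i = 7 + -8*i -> [7, -1, -9, -17, -25]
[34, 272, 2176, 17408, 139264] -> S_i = 34*8^i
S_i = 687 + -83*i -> [687, 604, 521, 438, 355]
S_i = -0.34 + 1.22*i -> [-0.34, 0.88, 2.1, 3.32, 4.54]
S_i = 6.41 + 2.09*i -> [6.41, 8.5, 10.59, 12.68, 14.77]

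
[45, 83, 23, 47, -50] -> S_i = Random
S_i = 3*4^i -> [3, 12, 48, 192, 768]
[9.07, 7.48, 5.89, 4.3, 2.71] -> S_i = 9.07 + -1.59*i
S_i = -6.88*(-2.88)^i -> [-6.88, 19.81, -57.07, 164.35, -473.32]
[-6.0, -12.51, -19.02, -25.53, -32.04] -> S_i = -6.00 + -6.51*i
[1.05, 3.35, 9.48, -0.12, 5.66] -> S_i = Random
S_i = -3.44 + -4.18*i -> [-3.44, -7.62, -11.8, -15.98, -20.16]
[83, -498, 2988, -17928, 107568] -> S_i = 83*-6^i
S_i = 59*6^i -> [59, 354, 2124, 12744, 76464]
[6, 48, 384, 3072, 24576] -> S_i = 6*8^i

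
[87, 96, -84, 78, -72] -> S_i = Random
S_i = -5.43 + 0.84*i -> [-5.43, -4.59, -3.75, -2.91, -2.07]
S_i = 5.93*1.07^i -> [5.93, 6.35, 6.79, 7.26, 7.77]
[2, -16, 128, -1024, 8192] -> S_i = 2*-8^i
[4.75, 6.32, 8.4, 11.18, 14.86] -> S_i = 4.75*1.33^i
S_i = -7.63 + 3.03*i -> [-7.63, -4.6, -1.57, 1.46, 4.49]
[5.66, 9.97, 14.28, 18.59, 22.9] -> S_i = 5.66 + 4.31*i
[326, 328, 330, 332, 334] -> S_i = 326 + 2*i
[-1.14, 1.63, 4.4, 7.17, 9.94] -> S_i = -1.14 + 2.77*i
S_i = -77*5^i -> [-77, -385, -1925, -9625, -48125]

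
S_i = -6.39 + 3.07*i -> [-6.39, -3.32, -0.25, 2.82, 5.89]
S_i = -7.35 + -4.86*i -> [-7.35, -12.21, -17.07, -21.93, -26.79]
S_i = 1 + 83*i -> [1, 84, 167, 250, 333]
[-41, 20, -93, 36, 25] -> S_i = Random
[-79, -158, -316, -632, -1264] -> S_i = -79*2^i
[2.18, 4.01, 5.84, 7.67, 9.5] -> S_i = 2.18 + 1.83*i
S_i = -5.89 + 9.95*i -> [-5.89, 4.06, 14.01, 23.96, 33.91]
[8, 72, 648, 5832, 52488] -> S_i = 8*9^i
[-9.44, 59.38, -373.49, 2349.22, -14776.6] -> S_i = -9.44*(-6.29)^i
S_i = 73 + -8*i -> [73, 65, 57, 49, 41]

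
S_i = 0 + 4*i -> [0, 4, 8, 12, 16]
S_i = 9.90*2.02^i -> [9.9, 20.0, 40.4, 81.6, 164.83]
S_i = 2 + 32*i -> [2, 34, 66, 98, 130]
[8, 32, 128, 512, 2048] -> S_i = 8*4^i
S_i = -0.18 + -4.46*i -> [-0.18, -4.64, -9.1, -13.56, -18.02]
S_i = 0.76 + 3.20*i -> [0.76, 3.96, 7.16, 10.36, 13.56]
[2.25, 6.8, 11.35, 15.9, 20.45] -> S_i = 2.25 + 4.55*i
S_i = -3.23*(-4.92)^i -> [-3.23, 15.89, -78.19, 384.68, -1892.62]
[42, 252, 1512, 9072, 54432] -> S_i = 42*6^i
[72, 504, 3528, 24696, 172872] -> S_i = 72*7^i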